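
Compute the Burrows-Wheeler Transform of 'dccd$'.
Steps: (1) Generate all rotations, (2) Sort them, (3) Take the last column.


Rotations (sorted):
  0: $dccd -> last char: d
  1: ccd$d -> last char: d
  2: cd$dc -> last char: c
  3: d$dcc -> last char: c
  4: dccd$ -> last char: $


BWT = ddcc$


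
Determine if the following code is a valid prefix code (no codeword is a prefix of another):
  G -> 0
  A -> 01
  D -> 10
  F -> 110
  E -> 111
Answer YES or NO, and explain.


Checking each pair (does one codeword prefix another?):
  G='0' vs A='01': prefix -- VIOLATION

NO -- this is NOT a valid prefix code. G (0) is a prefix of A (01).


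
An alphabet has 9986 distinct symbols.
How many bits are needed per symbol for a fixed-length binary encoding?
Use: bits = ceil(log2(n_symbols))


log2(9986) = 13.2857
Bracket: 2^13 = 8192 < 9986 <= 2^14 = 16384
So ceil(log2(9986)) = 14

bits = ceil(log2(9986)) = ceil(13.2857) = 14 bits


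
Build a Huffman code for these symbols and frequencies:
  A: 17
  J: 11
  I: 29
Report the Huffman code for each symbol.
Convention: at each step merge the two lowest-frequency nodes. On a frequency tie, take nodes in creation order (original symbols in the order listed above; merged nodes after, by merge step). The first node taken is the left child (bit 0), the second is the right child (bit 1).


Huffman tree construction:
Step 1: Merge J(11) + A(17) = 28
Step 2: Merge (J+A)(28) + I(29) = 57
Read each symbol's code off the tree from the root (left child = 0, right child = 1).

Codes:
  A: 01 (length 2)
  J: 00 (length 2)
  I: 1 (length 1)
Average code length: 85/57 = 1.4912 bits/symbol


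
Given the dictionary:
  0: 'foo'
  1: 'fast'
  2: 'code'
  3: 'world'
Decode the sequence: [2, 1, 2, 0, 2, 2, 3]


Look up each index in the dictionary:
  2 -> 'code'
  1 -> 'fast'
  2 -> 'code'
  0 -> 'foo'
  2 -> 'code'
  2 -> 'code'
  3 -> 'world'

Decoded: "code fast code foo code code world"


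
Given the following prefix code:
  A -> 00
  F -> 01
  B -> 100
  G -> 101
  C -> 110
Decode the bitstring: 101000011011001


Decoding step by step:
Bits 101 -> G
Bits 00 -> A
Bits 00 -> A
Bits 110 -> C
Bits 110 -> C
Bits 01 -> F


Decoded message: GAACCF


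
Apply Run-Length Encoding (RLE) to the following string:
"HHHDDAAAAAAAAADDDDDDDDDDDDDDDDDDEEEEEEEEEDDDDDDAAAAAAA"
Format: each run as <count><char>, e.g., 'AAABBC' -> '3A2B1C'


Scanning runs left to right:
  i=0: run of 'H' x 3 -> '3H'
  i=3: run of 'D' x 2 -> '2D'
  i=5: run of 'A' x 9 -> '9A'
  i=14: run of 'D' x 18 -> '18D'
  i=32: run of 'E' x 9 -> '9E'
  i=41: run of 'D' x 6 -> '6D'
  i=47: run of 'A' x 7 -> '7A'

RLE = 3H2D9A18D9E6D7A


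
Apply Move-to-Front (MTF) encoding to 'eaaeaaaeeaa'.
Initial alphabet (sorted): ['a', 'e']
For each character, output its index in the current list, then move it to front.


MTF encoding:
'e': index 1 in ['a', 'e'] -> ['e', 'a']
'a': index 1 in ['e', 'a'] -> ['a', 'e']
'a': index 0 in ['a', 'e'] -> ['a', 'e']
'e': index 1 in ['a', 'e'] -> ['e', 'a']
'a': index 1 in ['e', 'a'] -> ['a', 'e']
'a': index 0 in ['a', 'e'] -> ['a', 'e']
'a': index 0 in ['a', 'e'] -> ['a', 'e']
'e': index 1 in ['a', 'e'] -> ['e', 'a']
'e': index 0 in ['e', 'a'] -> ['e', 'a']
'a': index 1 in ['e', 'a'] -> ['a', 'e']
'a': index 0 in ['a', 'e'] -> ['a', 'e']


Output: [1, 1, 0, 1, 1, 0, 0, 1, 0, 1, 0]


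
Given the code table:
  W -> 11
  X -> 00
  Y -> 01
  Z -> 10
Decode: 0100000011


Decoding:
01 -> Y
00 -> X
00 -> X
00 -> X
11 -> W


Result: YXXXW


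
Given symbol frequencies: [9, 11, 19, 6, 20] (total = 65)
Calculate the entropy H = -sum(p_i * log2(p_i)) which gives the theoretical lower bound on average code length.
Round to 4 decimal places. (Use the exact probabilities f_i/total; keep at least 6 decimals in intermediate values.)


Per-symbol terms -p_i * log2(p_i) with p_i = f_i/65:
  p = 9/65 = 0.138462: log2(p) = -2.852443, -p*log2(p) = 0.394954
  p = 11/65 = 0.169231: log2(p) = -2.562936, -p*log2(p) = 0.433728
  p = 19/65 = 0.292308: log2(p) = -1.774440, -p*log2(p) = 0.518683
  p = 6/65 = 0.092308: log2(p) = -3.437405, -p*log2(p) = 0.317299
  p = 20/65 = 0.307692: log2(p) = -1.700440, -p*log2(p) = 0.523212
H = 0.394954 + 0.433728 + 0.518683 + 0.317299 + 0.523212 = 2.187876

H = 2.1879 bits/symbol


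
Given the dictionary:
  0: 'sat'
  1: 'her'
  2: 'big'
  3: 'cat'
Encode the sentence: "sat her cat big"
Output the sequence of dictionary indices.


Look up each word in the dictionary:
  'sat' -> 0
  'her' -> 1
  'cat' -> 3
  'big' -> 2

Encoded: [0, 1, 3, 2]


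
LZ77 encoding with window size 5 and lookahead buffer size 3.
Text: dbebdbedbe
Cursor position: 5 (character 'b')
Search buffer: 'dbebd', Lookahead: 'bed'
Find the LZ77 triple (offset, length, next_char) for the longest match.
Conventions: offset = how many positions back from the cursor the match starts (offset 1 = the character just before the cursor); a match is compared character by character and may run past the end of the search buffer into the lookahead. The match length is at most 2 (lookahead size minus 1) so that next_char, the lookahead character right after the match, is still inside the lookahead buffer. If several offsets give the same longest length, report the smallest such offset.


Try each offset into the search buffer:
  offset=1 (pos 4, char 'd'): match length 0
  offset=2 (pos 3, char 'b'): match length 1
  offset=3 (pos 2, char 'e'): match length 0
  offset=4 (pos 1, char 'b'): match length 2
  offset=5 (pos 0, char 'd'): match length 0
Longest match has length 2 at offset 4.
next_char = character at position 5 + 2 = 7 -> 'd'

Best match: offset=4, length=2 (matching 'be' starting at position 1)
LZ77 triple: (4, 2, 'd')


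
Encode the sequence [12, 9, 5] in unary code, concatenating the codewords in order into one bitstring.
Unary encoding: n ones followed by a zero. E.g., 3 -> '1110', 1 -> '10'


Encode each number as n ones followed by a terminating 0:
  12 -> 1111111111110 (13 bits)
  9 -> 1111111110 (10 bits)
  5 -> 111110 (6 bits)
Total length = 13 + 10 + 6 = 29 bits.

Unary([12, 9, 5]) = 11111111111101111111110111110 (29 bits)


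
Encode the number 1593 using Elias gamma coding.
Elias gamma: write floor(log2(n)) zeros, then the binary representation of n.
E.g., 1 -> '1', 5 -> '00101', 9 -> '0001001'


num_bits = floor(log2(1593)) + 1 = 11
leading_zeros = num_bits - 1 = 10
binary(1593) = 11000111001

Elias gamma(1593) = '0000000000' + '11000111001' = 000000000011000111001 (21 bits)


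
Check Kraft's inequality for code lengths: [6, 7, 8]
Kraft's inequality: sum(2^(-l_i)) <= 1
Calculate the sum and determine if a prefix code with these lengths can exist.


Sum = 2^(-6) + 2^(-7) + 2^(-8)
    = 0.015625 + 0.0078125 + 0.00390625
    = 7/256 = 0.02734375
Since 0.02734375 <= 1, Kraft's inequality IS satisfied.
A prefix code with these lengths CAN exist.

Kraft sum = 0.02734375. Satisfied.


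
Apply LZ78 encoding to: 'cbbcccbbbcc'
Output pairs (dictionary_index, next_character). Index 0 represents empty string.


LZ78 encoding steps:
Dictionary: {0: ''}
Step 1: w='' (idx 0), next='c' -> output (0, 'c'), add 'c' as idx 1
Step 2: w='' (idx 0), next='b' -> output (0, 'b'), add 'b' as idx 2
Step 3: w='b' (idx 2), next='c' -> output (2, 'c'), add 'bc' as idx 3
Step 4: w='c' (idx 1), next='c' -> output (1, 'c'), add 'cc' as idx 4
Step 5: w='b' (idx 2), next='b' -> output (2, 'b'), add 'bb' as idx 5
Step 6: w='bc' (idx 3), next='c' -> output (3, 'c'), add 'bcc' as idx 6


Encoded: [(0, 'c'), (0, 'b'), (2, 'c'), (1, 'c'), (2, 'b'), (3, 'c')]


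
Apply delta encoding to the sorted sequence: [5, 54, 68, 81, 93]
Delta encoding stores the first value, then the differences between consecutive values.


First value: 5
Deltas:
  54 - 5 = 49
  68 - 54 = 14
  81 - 68 = 13
  93 - 81 = 12


Delta encoded: [5, 49, 14, 13, 12]


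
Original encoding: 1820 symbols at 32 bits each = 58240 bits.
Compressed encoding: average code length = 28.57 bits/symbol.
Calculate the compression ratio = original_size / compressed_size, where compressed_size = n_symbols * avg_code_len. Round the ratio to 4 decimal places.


original_size = n_symbols * orig_bits = 1820 * 32 = 58240 bits
compressed_size = n_symbols * avg_code_len = 1820 * 28.57 = 51997.4 bits
ratio = original_size / compressed_size = 58240 / 51997.4 = 1.1201

Compression ratio = 1.1201


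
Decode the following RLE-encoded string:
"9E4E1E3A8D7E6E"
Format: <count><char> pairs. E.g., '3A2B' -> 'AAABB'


Expanding each <count><char> pair:
  9E -> 'EEEEEEEEE'
  4E -> 'EEEE'
  1E -> 'E'
  3A -> 'AAA'
  8D -> 'DDDDDDDD'
  7E -> 'EEEEEEE'
  6E -> 'EEEEEE'

Decoded = EEEEEEEEEEEEEEAAADDDDDDDDEEEEEEEEEEEEE


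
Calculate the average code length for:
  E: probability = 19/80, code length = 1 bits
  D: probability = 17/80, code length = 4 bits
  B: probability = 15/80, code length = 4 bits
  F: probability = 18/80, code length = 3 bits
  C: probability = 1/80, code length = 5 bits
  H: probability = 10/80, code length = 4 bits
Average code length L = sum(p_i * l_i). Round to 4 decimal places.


Weighted contributions p_i * l_i:
  E: (19/80) * 1 = 19/80
  D: (17/80) * 4 = 68/80
  B: (15/80) * 4 = 60/80
  F: (18/80) * 3 = 54/80
  C: (1/80) * 5 = 5/80
  H: (10/80) * 4 = 40/80
Sum = (19 + 68 + 60 + 54 + 5 + 40)/80 = 246/80

L = 246/80 = 3.0750 bits/symbol


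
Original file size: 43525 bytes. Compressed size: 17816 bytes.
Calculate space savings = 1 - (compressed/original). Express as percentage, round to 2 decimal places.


ratio = compressed/original = 17816/43525 = 0.409328
savings = 1 - ratio = 1 - 0.409328 = 0.590672
as a percentage: 0.590672 * 100 = 59.07%

Space savings = 1 - 17816/43525 = 59.07%


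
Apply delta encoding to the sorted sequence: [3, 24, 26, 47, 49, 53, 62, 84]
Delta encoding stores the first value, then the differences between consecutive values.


First value: 3
Deltas:
  24 - 3 = 21
  26 - 24 = 2
  47 - 26 = 21
  49 - 47 = 2
  53 - 49 = 4
  62 - 53 = 9
  84 - 62 = 22


Delta encoded: [3, 21, 2, 21, 2, 4, 9, 22]


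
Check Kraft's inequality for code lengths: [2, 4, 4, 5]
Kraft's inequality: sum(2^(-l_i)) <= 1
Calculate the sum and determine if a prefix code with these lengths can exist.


Sum = 2^(-2) + 2^(-4) + 2^(-4) + 2^(-5)
    = 0.25 + 0.0625 + 0.0625 + 0.03125
    = 13/32 = 0.40625
Since 0.40625 <= 1, Kraft's inequality IS satisfied.
A prefix code with these lengths CAN exist.

Kraft sum = 0.40625. Satisfied.


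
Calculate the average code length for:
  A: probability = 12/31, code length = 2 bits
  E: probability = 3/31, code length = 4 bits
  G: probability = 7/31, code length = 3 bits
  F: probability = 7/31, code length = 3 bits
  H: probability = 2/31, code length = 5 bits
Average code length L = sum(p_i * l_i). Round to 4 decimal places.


Weighted contributions p_i * l_i:
  A: (12/31) * 2 = 24/31
  E: (3/31) * 4 = 12/31
  G: (7/31) * 3 = 21/31
  F: (7/31) * 3 = 21/31
  H: (2/31) * 5 = 10/31
Sum = (24 + 12 + 21 + 21 + 10)/31 = 88/31

L = 88/31 = 2.8387 bits/symbol


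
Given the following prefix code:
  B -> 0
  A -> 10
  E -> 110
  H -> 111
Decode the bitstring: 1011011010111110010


Decoding step by step:
Bits 10 -> A
Bits 110 -> E
Bits 110 -> E
Bits 10 -> A
Bits 111 -> H
Bits 110 -> E
Bits 0 -> B
Bits 10 -> A


Decoded message: AEEAHEBA


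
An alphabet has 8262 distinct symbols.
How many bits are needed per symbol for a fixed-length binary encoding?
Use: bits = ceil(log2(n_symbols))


log2(8262) = 13.0123
Bracket: 2^13 = 8192 < 8262 <= 2^14 = 16384
So ceil(log2(8262)) = 14

bits = ceil(log2(8262)) = ceil(13.0123) = 14 bits


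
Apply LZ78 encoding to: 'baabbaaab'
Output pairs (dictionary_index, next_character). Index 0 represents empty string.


LZ78 encoding steps:
Dictionary: {0: ''}
Step 1: w='' (idx 0), next='b' -> output (0, 'b'), add 'b' as idx 1
Step 2: w='' (idx 0), next='a' -> output (0, 'a'), add 'a' as idx 2
Step 3: w='a' (idx 2), next='b' -> output (2, 'b'), add 'ab' as idx 3
Step 4: w='b' (idx 1), next='a' -> output (1, 'a'), add 'ba' as idx 4
Step 5: w='a' (idx 2), next='a' -> output (2, 'a'), add 'aa' as idx 5
Step 6: w='b' (idx 1), end of input -> output (1, '')


Encoded: [(0, 'b'), (0, 'a'), (2, 'b'), (1, 'a'), (2, 'a'), (1, '')]


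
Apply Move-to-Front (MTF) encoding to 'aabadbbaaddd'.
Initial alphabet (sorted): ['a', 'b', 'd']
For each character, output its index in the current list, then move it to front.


MTF encoding:
'a': index 0 in ['a', 'b', 'd'] -> ['a', 'b', 'd']
'a': index 0 in ['a', 'b', 'd'] -> ['a', 'b', 'd']
'b': index 1 in ['a', 'b', 'd'] -> ['b', 'a', 'd']
'a': index 1 in ['b', 'a', 'd'] -> ['a', 'b', 'd']
'd': index 2 in ['a', 'b', 'd'] -> ['d', 'a', 'b']
'b': index 2 in ['d', 'a', 'b'] -> ['b', 'd', 'a']
'b': index 0 in ['b', 'd', 'a'] -> ['b', 'd', 'a']
'a': index 2 in ['b', 'd', 'a'] -> ['a', 'b', 'd']
'a': index 0 in ['a', 'b', 'd'] -> ['a', 'b', 'd']
'd': index 2 in ['a', 'b', 'd'] -> ['d', 'a', 'b']
'd': index 0 in ['d', 'a', 'b'] -> ['d', 'a', 'b']
'd': index 0 in ['d', 'a', 'b'] -> ['d', 'a', 'b']


Output: [0, 0, 1, 1, 2, 2, 0, 2, 0, 2, 0, 0]


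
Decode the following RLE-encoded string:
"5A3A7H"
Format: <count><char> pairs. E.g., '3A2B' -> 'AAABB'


Expanding each <count><char> pair:
  5A -> 'AAAAA'
  3A -> 'AAA'
  7H -> 'HHHHHHH'

Decoded = AAAAAAAAHHHHHHH


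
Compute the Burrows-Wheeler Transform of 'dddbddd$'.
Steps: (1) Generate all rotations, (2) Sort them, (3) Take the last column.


Rotations (sorted):
  0: $dddbddd -> last char: d
  1: bddd$ddd -> last char: d
  2: d$dddbdd -> last char: d
  3: dbddd$dd -> last char: d
  4: dd$dddbd -> last char: d
  5: ddbddd$d -> last char: d
  6: ddd$dddb -> last char: b
  7: dddbddd$ -> last char: $


BWT = ddddddb$


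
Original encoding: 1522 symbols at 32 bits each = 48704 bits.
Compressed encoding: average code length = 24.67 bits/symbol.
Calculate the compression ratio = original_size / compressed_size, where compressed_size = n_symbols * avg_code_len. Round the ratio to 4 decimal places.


original_size = n_symbols * orig_bits = 1522 * 32 = 48704 bits
compressed_size = n_symbols * avg_code_len = 1522 * 24.67 = 37547.74 bits
ratio = original_size / compressed_size = 48704 / 37547.74 = 1.2971

Compression ratio = 1.2971


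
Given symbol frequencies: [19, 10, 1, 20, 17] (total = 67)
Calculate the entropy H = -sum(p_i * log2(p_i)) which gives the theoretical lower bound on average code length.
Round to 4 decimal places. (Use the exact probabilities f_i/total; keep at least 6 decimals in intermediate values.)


Per-symbol terms -p_i * log2(p_i) with p_i = f_i/67:
  p = 19/67 = 0.283582: log2(p) = -1.818162, -p*log2(p) = 0.515598
  p = 10/67 = 0.149254: log2(p) = -2.744161, -p*log2(p) = 0.409576
  p = 1/67 = 0.014925: log2(p) = -6.066089, -p*log2(p) = 0.090539
  p = 20/67 = 0.298507: log2(p) = -1.744161, -p*log2(p) = 0.520645
  p = 17/67 = 0.253731: log2(p) = -1.978626, -p*log2(p) = 0.502040
H = 0.515598 + 0.409576 + 0.090539 + 0.520645 + 0.502040 = 2.038398

H = 2.0384 bits/symbol


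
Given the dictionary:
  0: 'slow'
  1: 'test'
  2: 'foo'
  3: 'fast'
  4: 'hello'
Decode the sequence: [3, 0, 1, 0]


Look up each index in the dictionary:
  3 -> 'fast'
  0 -> 'slow'
  1 -> 'test'
  0 -> 'slow'

Decoded: "fast slow test slow"


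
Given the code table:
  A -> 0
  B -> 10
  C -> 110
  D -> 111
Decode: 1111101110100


Decoding:
111 -> D
110 -> C
111 -> D
0 -> A
10 -> B
0 -> A


Result: DCDABA


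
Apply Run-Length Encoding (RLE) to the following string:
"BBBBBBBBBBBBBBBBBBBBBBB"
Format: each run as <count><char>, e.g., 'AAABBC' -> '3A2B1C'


Scanning runs left to right:
  i=0: run of 'B' x 23 -> '23B'

RLE = 23B


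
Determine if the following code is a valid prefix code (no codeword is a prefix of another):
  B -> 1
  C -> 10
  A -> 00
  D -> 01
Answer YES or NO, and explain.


Checking each pair (does one codeword prefix another?):
  B='1' vs C='10': prefix -- VIOLATION

NO -- this is NOT a valid prefix code. B (1) is a prefix of C (10).


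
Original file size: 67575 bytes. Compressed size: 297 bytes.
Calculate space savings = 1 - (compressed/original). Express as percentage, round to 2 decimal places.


ratio = compressed/original = 297/67575 = 0.004395
savings = 1 - ratio = 1 - 0.004395 = 0.995605
as a percentage: 0.995605 * 100 = 99.56%

Space savings = 1 - 297/67575 = 99.56%


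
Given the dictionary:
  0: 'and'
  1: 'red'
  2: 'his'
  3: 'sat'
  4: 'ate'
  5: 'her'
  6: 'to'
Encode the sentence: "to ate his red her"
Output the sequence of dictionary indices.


Look up each word in the dictionary:
  'to' -> 6
  'ate' -> 4
  'his' -> 2
  'red' -> 1
  'her' -> 5

Encoded: [6, 4, 2, 1, 5]


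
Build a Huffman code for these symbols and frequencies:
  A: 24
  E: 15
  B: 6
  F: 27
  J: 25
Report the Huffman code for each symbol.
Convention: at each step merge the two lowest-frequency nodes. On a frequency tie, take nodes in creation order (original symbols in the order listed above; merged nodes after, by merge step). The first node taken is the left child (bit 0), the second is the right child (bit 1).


Huffman tree construction:
Step 1: Merge B(6) + E(15) = 21
Step 2: Merge (B+E)(21) + A(24) = 45
Step 3: Merge J(25) + F(27) = 52
Step 4: Merge ((B+E)+A)(45) + (J+F)(52) = 97
Read each symbol's code off the tree from the root (left child = 0, right child = 1).

Codes:
  A: 01 (length 2)
  E: 001 (length 3)
  B: 000 (length 3)
  F: 11 (length 2)
  J: 10 (length 2)
Average code length: 215/97 = 2.2165 bits/symbol


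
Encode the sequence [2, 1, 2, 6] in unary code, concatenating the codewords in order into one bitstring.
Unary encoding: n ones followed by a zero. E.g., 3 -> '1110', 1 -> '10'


Encode each number as n ones followed by a terminating 0:
  2 -> 110 (3 bits)
  1 -> 10 (2 bits)
  2 -> 110 (3 bits)
  6 -> 1111110 (7 bits)
Total length = 3 + 2 + 3 + 7 = 15 bits.

Unary([2, 1, 2, 6]) = 110101101111110 (15 bits)


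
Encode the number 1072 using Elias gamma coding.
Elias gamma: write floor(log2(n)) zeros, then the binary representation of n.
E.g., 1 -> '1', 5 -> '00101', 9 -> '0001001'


num_bits = floor(log2(1072)) + 1 = 11
leading_zeros = num_bits - 1 = 10
binary(1072) = 10000110000

Elias gamma(1072) = '0000000000' + '10000110000' = 000000000010000110000 (21 bits)


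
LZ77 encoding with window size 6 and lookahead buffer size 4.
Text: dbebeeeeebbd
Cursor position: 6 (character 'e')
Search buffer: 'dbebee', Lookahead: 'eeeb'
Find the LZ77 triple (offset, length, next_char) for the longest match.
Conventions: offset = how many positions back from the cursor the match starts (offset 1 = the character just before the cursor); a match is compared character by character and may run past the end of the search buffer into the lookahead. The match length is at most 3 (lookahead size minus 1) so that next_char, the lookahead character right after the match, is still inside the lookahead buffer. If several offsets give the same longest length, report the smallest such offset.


Try each offset into the search buffer:
  offset=1 (pos 5, char 'e'): match length 3
  offset=2 (pos 4, char 'e'): match length 3
  offset=3 (pos 3, char 'b'): match length 0
  offset=4 (pos 2, char 'e'): match length 1
  offset=5 (pos 1, char 'b'): match length 0
  offset=6 (pos 0, char 'd'): match length 0
Longest match has length 3, found at offsets 1, 2; take the smallest, offset 1.
next_char = character at position 6 + 3 = 9 -> 'b'

Best match: offset=1, length=3 (matching 'eee' starting at position 5)
LZ77 triple: (1, 3, 'b')


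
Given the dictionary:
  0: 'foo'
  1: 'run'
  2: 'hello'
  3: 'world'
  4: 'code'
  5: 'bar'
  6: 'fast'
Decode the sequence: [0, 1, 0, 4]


Look up each index in the dictionary:
  0 -> 'foo'
  1 -> 'run'
  0 -> 'foo'
  4 -> 'code'

Decoded: "foo run foo code"


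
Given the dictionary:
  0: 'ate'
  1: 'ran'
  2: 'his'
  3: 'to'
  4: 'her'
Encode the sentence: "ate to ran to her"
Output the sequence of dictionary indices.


Look up each word in the dictionary:
  'ate' -> 0
  'to' -> 3
  'ran' -> 1
  'to' -> 3
  'her' -> 4

Encoded: [0, 3, 1, 3, 4]


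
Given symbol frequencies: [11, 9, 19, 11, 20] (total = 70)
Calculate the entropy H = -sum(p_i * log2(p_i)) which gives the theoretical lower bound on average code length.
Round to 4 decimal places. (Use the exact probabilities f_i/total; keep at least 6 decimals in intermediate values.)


Per-symbol terms -p_i * log2(p_i) with p_i = f_i/70:
  p = 11/70 = 0.157143: log2(p) = -2.669851, -p*log2(p) = 0.419548
  p = 9/70 = 0.128571: log2(p) = -2.959358, -p*log2(p) = 0.380489
  p = 19/70 = 0.271429: log2(p) = -1.881356, -p*log2(p) = 0.510654
  p = 11/70 = 0.157143: log2(p) = -2.669851, -p*log2(p) = 0.419548
  p = 20/70 = 0.285714: log2(p) = -1.807355, -p*log2(p) = 0.516387
H = 0.419548 + 0.380489 + 0.510654 + 0.419548 + 0.516387 = 2.246626

H = 2.2466 bits/symbol


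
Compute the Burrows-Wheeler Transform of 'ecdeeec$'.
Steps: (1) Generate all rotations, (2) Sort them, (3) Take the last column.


Rotations (sorted):
  0: $ecdeeec -> last char: c
  1: c$ecdeee -> last char: e
  2: cdeeec$e -> last char: e
  3: deeec$ec -> last char: c
  4: ec$ecdee -> last char: e
  5: ecdeeec$ -> last char: $
  6: eec$ecde -> last char: e
  7: eeec$ecd -> last char: d


BWT = ceece$ed


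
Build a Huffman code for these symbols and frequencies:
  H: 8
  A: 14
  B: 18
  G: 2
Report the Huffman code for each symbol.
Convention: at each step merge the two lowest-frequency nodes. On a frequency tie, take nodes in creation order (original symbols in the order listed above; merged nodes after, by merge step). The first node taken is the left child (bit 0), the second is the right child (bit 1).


Huffman tree construction:
Step 1: Merge G(2) + H(8) = 10
Step 2: Merge (G+H)(10) + A(14) = 24
Step 3: Merge B(18) + ((G+H)+A)(24) = 42
Read each symbol's code off the tree from the root (left child = 0, right child = 1).

Codes:
  H: 101 (length 3)
  A: 11 (length 2)
  B: 0 (length 1)
  G: 100 (length 3)
Average code length: 76/42 = 1.8095 bits/symbol


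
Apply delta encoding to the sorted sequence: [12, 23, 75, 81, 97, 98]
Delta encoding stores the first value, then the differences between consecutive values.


First value: 12
Deltas:
  23 - 12 = 11
  75 - 23 = 52
  81 - 75 = 6
  97 - 81 = 16
  98 - 97 = 1


Delta encoded: [12, 11, 52, 6, 16, 1]


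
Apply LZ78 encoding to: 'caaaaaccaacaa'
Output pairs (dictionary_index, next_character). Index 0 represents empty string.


LZ78 encoding steps:
Dictionary: {0: ''}
Step 1: w='' (idx 0), next='c' -> output (0, 'c'), add 'c' as idx 1
Step 2: w='' (idx 0), next='a' -> output (0, 'a'), add 'a' as idx 2
Step 3: w='a' (idx 2), next='a' -> output (2, 'a'), add 'aa' as idx 3
Step 4: w='aa' (idx 3), next='c' -> output (3, 'c'), add 'aac' as idx 4
Step 5: w='c' (idx 1), next='a' -> output (1, 'a'), add 'ca' as idx 5
Step 6: w='a' (idx 2), next='c' -> output (2, 'c'), add 'ac' as idx 6
Step 7: w='aa' (idx 3), end of input -> output (3, '')


Encoded: [(0, 'c'), (0, 'a'), (2, 'a'), (3, 'c'), (1, 'a'), (2, 'c'), (3, '')]


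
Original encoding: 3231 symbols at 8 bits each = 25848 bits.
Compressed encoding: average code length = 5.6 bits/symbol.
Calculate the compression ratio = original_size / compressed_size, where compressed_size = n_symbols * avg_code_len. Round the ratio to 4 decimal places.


original_size = n_symbols * orig_bits = 3231 * 8 = 25848 bits
compressed_size = n_symbols * avg_code_len = 3231 * 5.6 = 18093.6 bits
ratio = original_size / compressed_size = 25848 / 18093.6 = 1.4286

Compression ratio = 1.4286


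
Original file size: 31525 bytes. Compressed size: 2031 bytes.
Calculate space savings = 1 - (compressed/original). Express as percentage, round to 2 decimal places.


ratio = compressed/original = 2031/31525 = 0.064425
savings = 1 - ratio = 1 - 0.064425 = 0.935575
as a percentage: 0.935575 * 100 = 93.56%

Space savings = 1 - 2031/31525 = 93.56%


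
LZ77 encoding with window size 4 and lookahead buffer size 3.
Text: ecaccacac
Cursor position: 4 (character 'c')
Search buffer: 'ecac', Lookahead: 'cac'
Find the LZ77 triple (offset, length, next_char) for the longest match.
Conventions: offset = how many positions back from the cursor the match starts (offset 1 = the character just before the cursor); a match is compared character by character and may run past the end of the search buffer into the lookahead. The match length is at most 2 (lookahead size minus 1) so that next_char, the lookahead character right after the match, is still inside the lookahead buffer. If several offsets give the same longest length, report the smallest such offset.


Try each offset into the search buffer:
  offset=1 (pos 3, char 'c'): match length 1
  offset=2 (pos 2, char 'a'): match length 0
  offset=3 (pos 1, char 'c'): match length 2
  offset=4 (pos 0, char 'e'): match length 0
Longest match has length 2 at offset 3.
next_char = character at position 4 + 2 = 6 -> 'c'

Best match: offset=3, length=2 (matching 'ca' starting at position 1)
LZ77 triple: (3, 2, 'c')


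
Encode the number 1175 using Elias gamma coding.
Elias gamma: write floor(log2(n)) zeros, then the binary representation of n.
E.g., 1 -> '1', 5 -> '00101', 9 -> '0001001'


num_bits = floor(log2(1175)) + 1 = 11
leading_zeros = num_bits - 1 = 10
binary(1175) = 10010010111

Elias gamma(1175) = '0000000000' + '10010010111' = 000000000010010010111 (21 bits)


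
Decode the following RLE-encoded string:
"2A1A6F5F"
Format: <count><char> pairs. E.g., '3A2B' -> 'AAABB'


Expanding each <count><char> pair:
  2A -> 'AA'
  1A -> 'A'
  6F -> 'FFFFFF'
  5F -> 'FFFFF'

Decoded = AAAFFFFFFFFFFF


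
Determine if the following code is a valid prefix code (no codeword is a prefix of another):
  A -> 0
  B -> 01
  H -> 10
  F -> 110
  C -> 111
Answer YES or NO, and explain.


Checking each pair (does one codeword prefix another?):
  A='0' vs B='01': prefix -- VIOLATION

NO -- this is NOT a valid prefix code. A (0) is a prefix of B (01).


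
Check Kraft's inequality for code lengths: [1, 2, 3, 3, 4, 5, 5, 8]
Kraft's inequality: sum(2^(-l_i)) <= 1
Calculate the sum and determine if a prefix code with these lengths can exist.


Sum = 2^(-1) + 2^(-2) + 2^(-3) + 2^(-3) + 2^(-4) + 2^(-5) + 2^(-5) + 2^(-8)
    = 0.5 + 0.25 + 0.125 + 0.125 + 0.0625 + 0.03125 + 0.03125 + 0.00390625
    = 289/256 = 1.12890625
Since 1.12890625 > 1, Kraft's inequality is NOT satisfied.
A prefix code with these lengths CANNOT exist.

Kraft sum = 1.12890625. Not satisfied.


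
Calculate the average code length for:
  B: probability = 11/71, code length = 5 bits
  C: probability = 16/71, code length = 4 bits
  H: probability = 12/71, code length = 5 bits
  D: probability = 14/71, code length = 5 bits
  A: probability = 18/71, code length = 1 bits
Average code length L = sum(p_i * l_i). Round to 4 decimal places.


Weighted contributions p_i * l_i:
  B: (11/71) * 5 = 55/71
  C: (16/71) * 4 = 64/71
  H: (12/71) * 5 = 60/71
  D: (14/71) * 5 = 70/71
  A: (18/71) * 1 = 18/71
Sum = (55 + 64 + 60 + 70 + 18)/71 = 267/71

L = 267/71 = 3.7606 bits/symbol


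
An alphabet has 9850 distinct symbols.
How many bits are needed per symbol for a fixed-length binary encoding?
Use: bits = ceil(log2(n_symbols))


log2(9850) = 13.2659
Bracket: 2^13 = 8192 < 9850 <= 2^14 = 16384
So ceil(log2(9850)) = 14

bits = ceil(log2(9850)) = ceil(13.2659) = 14 bits


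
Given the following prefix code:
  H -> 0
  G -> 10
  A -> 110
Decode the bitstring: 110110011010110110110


Decoding step by step:
Bits 110 -> A
Bits 110 -> A
Bits 0 -> H
Bits 110 -> A
Bits 10 -> G
Bits 110 -> A
Bits 110 -> A
Bits 110 -> A


Decoded message: AAHAGAAA


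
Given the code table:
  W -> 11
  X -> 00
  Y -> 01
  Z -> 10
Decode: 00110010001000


Decoding:
00 -> X
11 -> W
00 -> X
10 -> Z
00 -> X
10 -> Z
00 -> X


Result: XWXZXZX


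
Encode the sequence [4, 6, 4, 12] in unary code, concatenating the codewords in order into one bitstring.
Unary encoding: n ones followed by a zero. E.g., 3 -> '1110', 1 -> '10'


Encode each number as n ones followed by a terminating 0:
  4 -> 11110 (5 bits)
  6 -> 1111110 (7 bits)
  4 -> 11110 (5 bits)
  12 -> 1111111111110 (13 bits)
Total length = 5 + 7 + 5 + 13 = 30 bits.

Unary([4, 6, 4, 12]) = 111101111110111101111111111110 (30 bits)


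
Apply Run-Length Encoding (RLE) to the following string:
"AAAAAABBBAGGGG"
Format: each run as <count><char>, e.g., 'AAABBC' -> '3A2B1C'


Scanning runs left to right:
  i=0: run of 'A' x 6 -> '6A'
  i=6: run of 'B' x 3 -> '3B'
  i=9: run of 'A' x 1 -> '1A'
  i=10: run of 'G' x 4 -> '4G'

RLE = 6A3B1A4G


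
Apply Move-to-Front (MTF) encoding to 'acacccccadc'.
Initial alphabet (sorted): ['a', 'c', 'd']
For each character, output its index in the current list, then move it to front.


MTF encoding:
'a': index 0 in ['a', 'c', 'd'] -> ['a', 'c', 'd']
'c': index 1 in ['a', 'c', 'd'] -> ['c', 'a', 'd']
'a': index 1 in ['c', 'a', 'd'] -> ['a', 'c', 'd']
'c': index 1 in ['a', 'c', 'd'] -> ['c', 'a', 'd']
'c': index 0 in ['c', 'a', 'd'] -> ['c', 'a', 'd']
'c': index 0 in ['c', 'a', 'd'] -> ['c', 'a', 'd']
'c': index 0 in ['c', 'a', 'd'] -> ['c', 'a', 'd']
'c': index 0 in ['c', 'a', 'd'] -> ['c', 'a', 'd']
'a': index 1 in ['c', 'a', 'd'] -> ['a', 'c', 'd']
'd': index 2 in ['a', 'c', 'd'] -> ['d', 'a', 'c']
'c': index 2 in ['d', 'a', 'c'] -> ['c', 'd', 'a']


Output: [0, 1, 1, 1, 0, 0, 0, 0, 1, 2, 2]


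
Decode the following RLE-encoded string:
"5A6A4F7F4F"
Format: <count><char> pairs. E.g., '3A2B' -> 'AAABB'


Expanding each <count><char> pair:
  5A -> 'AAAAA'
  6A -> 'AAAAAA'
  4F -> 'FFFF'
  7F -> 'FFFFFFF'
  4F -> 'FFFF'

Decoded = AAAAAAAAAAAFFFFFFFFFFFFFFF


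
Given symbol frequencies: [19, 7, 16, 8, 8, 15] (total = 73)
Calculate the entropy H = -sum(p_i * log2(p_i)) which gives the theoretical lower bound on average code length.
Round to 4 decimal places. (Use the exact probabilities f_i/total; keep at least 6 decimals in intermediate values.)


Per-symbol terms -p_i * log2(p_i) with p_i = f_i/73:
  p = 19/73 = 0.260274: log2(p) = -1.941897, -p*log2(p) = 0.505425
  p = 7/73 = 0.095890: log2(p) = -3.382470, -p*log2(p) = 0.324346
  p = 16/73 = 0.219178: log2(p) = -2.189825, -p*log2(p) = 0.479962
  p = 8/73 = 0.109589: log2(p) = -3.189825, -p*log2(p) = 0.349570
  p = 8/73 = 0.109589: log2(p) = -3.189825, -p*log2(p) = 0.349570
  p = 15/73 = 0.205479: log2(p) = -2.282934, -p*log2(p) = 0.469096
H = 0.505425 + 0.324346 + 0.479962 + 0.349570 + 0.349570 + 0.469096 = 2.477969

H = 2.478 bits/symbol


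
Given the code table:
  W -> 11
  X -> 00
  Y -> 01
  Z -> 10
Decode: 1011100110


Decoding:
10 -> Z
11 -> W
10 -> Z
01 -> Y
10 -> Z


Result: ZWZYZ


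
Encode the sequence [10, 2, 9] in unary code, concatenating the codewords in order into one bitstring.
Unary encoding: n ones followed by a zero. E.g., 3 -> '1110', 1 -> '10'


Encode each number as n ones followed by a terminating 0:
  10 -> 11111111110 (11 bits)
  2 -> 110 (3 bits)
  9 -> 1111111110 (10 bits)
Total length = 11 + 3 + 10 = 24 bits.

Unary([10, 2, 9]) = 111111111101101111111110 (24 bits)


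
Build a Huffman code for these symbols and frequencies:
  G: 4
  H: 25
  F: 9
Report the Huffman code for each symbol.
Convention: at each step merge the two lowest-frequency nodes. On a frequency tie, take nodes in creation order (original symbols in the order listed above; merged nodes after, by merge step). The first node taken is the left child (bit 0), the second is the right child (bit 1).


Huffman tree construction:
Step 1: Merge G(4) + F(9) = 13
Step 2: Merge (G+F)(13) + H(25) = 38
Read each symbol's code off the tree from the root (left child = 0, right child = 1).

Codes:
  G: 00 (length 2)
  H: 1 (length 1)
  F: 01 (length 2)
Average code length: 51/38 = 1.3421 bits/symbol


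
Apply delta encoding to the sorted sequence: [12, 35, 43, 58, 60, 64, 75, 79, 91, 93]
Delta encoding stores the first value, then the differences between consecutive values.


First value: 12
Deltas:
  35 - 12 = 23
  43 - 35 = 8
  58 - 43 = 15
  60 - 58 = 2
  64 - 60 = 4
  75 - 64 = 11
  79 - 75 = 4
  91 - 79 = 12
  93 - 91 = 2


Delta encoded: [12, 23, 8, 15, 2, 4, 11, 4, 12, 2]


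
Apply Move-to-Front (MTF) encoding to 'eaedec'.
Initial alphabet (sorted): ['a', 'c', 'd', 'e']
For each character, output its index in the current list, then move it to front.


MTF encoding:
'e': index 3 in ['a', 'c', 'd', 'e'] -> ['e', 'a', 'c', 'd']
'a': index 1 in ['e', 'a', 'c', 'd'] -> ['a', 'e', 'c', 'd']
'e': index 1 in ['a', 'e', 'c', 'd'] -> ['e', 'a', 'c', 'd']
'd': index 3 in ['e', 'a', 'c', 'd'] -> ['d', 'e', 'a', 'c']
'e': index 1 in ['d', 'e', 'a', 'c'] -> ['e', 'd', 'a', 'c']
'c': index 3 in ['e', 'd', 'a', 'c'] -> ['c', 'e', 'd', 'a']


Output: [3, 1, 1, 3, 1, 3]


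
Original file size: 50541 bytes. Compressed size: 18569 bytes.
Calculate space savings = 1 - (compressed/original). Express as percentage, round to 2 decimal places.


ratio = compressed/original = 18569/50541 = 0.367405
savings = 1 - ratio = 1 - 0.367405 = 0.632595
as a percentage: 0.632595 * 100 = 63.26%

Space savings = 1 - 18569/50541 = 63.26%


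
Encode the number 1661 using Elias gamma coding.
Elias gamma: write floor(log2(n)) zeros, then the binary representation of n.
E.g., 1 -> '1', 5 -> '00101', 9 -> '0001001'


num_bits = floor(log2(1661)) + 1 = 11
leading_zeros = num_bits - 1 = 10
binary(1661) = 11001111101

Elias gamma(1661) = '0000000000' + '11001111101' = 000000000011001111101 (21 bits)


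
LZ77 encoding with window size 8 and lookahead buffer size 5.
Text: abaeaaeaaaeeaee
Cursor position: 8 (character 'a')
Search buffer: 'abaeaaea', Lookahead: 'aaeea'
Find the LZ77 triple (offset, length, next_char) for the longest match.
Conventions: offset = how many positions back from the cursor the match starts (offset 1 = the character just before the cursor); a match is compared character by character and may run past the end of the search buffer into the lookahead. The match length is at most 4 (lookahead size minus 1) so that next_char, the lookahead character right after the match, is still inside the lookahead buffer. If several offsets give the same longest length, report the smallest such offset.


Try each offset into the search buffer:
  offset=1 (pos 7, char 'a'): match length 2
  offset=2 (pos 6, char 'e'): match length 0
  offset=3 (pos 5, char 'a'): match length 1
  offset=4 (pos 4, char 'a'): match length 3
  offset=5 (pos 3, char 'e'): match length 0
  offset=6 (pos 2, char 'a'): match length 1
  offset=7 (pos 1, char 'b'): match length 0
  offset=8 (pos 0, char 'a'): match length 1
Longest match has length 3 at offset 4.
next_char = character at position 8 + 3 = 11 -> 'e'

Best match: offset=4, length=3 (matching 'aae' starting at position 4)
LZ77 triple: (4, 3, 'e')


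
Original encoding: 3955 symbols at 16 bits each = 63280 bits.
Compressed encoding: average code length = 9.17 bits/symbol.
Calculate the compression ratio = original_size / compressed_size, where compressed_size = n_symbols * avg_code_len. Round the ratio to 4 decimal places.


original_size = n_symbols * orig_bits = 3955 * 16 = 63280 bits
compressed_size = n_symbols * avg_code_len = 3955 * 9.17 = 36267.35 bits
ratio = original_size / compressed_size = 63280 / 36267.35 = 1.7448

Compression ratio = 1.7448


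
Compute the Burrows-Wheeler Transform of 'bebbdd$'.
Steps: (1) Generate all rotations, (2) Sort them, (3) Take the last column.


Rotations (sorted):
  0: $bebbdd -> last char: d
  1: bbdd$be -> last char: e
  2: bdd$beb -> last char: b
  3: bebbdd$ -> last char: $
  4: d$bebbd -> last char: d
  5: dd$bebb -> last char: b
  6: ebbdd$b -> last char: b


BWT = deb$dbb


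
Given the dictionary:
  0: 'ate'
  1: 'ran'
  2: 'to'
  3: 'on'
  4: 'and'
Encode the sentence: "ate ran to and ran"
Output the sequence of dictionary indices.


Look up each word in the dictionary:
  'ate' -> 0
  'ran' -> 1
  'to' -> 2
  'and' -> 4
  'ran' -> 1

Encoded: [0, 1, 2, 4, 1]


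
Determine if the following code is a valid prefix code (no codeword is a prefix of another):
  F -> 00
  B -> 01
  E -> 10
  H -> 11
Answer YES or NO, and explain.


Checking each pair (does one codeword prefix another?):
  F='00' vs B='01': no prefix
  F='00' vs E='10': no prefix
  F='00' vs H='11': no prefix
  B='01' vs F='00': no prefix
  B='01' vs E='10': no prefix
  B='01' vs H='11': no prefix
  E='10' vs F='00': no prefix
  E='10' vs B='01': no prefix
  E='10' vs H='11': no prefix
  H='11' vs F='00': no prefix
  H='11' vs B='01': no prefix
  H='11' vs E='10': no prefix
No violation found over all pairs.

YES -- this is a valid prefix code. No codeword is a prefix of any other codeword.


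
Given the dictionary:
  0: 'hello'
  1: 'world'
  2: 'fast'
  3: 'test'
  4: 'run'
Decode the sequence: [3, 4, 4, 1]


Look up each index in the dictionary:
  3 -> 'test'
  4 -> 'run'
  4 -> 'run'
  1 -> 'world'

Decoded: "test run run world"


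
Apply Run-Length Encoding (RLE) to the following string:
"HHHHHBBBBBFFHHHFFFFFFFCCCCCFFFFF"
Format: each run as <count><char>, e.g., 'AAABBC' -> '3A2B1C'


Scanning runs left to right:
  i=0: run of 'H' x 5 -> '5H'
  i=5: run of 'B' x 5 -> '5B'
  i=10: run of 'F' x 2 -> '2F'
  i=12: run of 'H' x 3 -> '3H'
  i=15: run of 'F' x 7 -> '7F'
  i=22: run of 'C' x 5 -> '5C'
  i=27: run of 'F' x 5 -> '5F'

RLE = 5H5B2F3H7F5C5F


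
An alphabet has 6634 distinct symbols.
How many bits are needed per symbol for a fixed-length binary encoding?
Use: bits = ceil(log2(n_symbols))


log2(6634) = 12.6957
Bracket: 2^12 = 4096 < 6634 <= 2^13 = 8192
So ceil(log2(6634)) = 13

bits = ceil(log2(6634)) = ceil(12.6957) = 13 bits


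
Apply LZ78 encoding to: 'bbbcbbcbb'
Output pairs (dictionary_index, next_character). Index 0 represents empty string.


LZ78 encoding steps:
Dictionary: {0: ''}
Step 1: w='' (idx 0), next='b' -> output (0, 'b'), add 'b' as idx 1
Step 2: w='b' (idx 1), next='b' -> output (1, 'b'), add 'bb' as idx 2
Step 3: w='' (idx 0), next='c' -> output (0, 'c'), add 'c' as idx 3
Step 4: w='bb' (idx 2), next='c' -> output (2, 'c'), add 'bbc' as idx 4
Step 5: w='bb' (idx 2), end of input -> output (2, '')


Encoded: [(0, 'b'), (1, 'b'), (0, 'c'), (2, 'c'), (2, '')]


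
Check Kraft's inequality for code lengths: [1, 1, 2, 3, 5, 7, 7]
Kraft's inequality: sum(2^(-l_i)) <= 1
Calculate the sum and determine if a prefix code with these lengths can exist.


Sum = 2^(-1) + 2^(-1) + 2^(-2) + 2^(-3) + 2^(-5) + 2^(-7) + 2^(-7)
    = 0.5 + 0.5 + 0.25 + 0.125 + 0.03125 + 0.0078125 + 0.0078125
    = 182/128 = 1.421875
Since 1.421875 > 1, Kraft's inequality is NOT satisfied.
A prefix code with these lengths CANNOT exist.

Kraft sum = 1.421875. Not satisfied.


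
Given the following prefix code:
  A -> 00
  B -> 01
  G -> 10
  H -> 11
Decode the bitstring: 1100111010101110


Decoding step by step:
Bits 11 -> H
Bits 00 -> A
Bits 11 -> H
Bits 10 -> G
Bits 10 -> G
Bits 10 -> G
Bits 11 -> H
Bits 10 -> G


Decoded message: HAHGGGHG


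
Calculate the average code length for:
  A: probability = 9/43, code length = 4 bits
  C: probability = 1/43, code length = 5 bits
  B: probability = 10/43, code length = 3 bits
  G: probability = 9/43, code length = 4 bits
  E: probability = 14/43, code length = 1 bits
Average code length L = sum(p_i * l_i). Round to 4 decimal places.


Weighted contributions p_i * l_i:
  A: (9/43) * 4 = 36/43
  C: (1/43) * 5 = 5/43
  B: (10/43) * 3 = 30/43
  G: (9/43) * 4 = 36/43
  E: (14/43) * 1 = 14/43
Sum = (36 + 5 + 30 + 36 + 14)/43 = 121/43

L = 121/43 = 2.8140 bits/symbol


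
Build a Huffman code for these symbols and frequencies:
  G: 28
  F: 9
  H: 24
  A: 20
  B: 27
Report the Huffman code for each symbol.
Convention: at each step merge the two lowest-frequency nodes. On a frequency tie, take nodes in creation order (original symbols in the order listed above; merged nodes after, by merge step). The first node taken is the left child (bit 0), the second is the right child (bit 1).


Huffman tree construction:
Step 1: Merge F(9) + A(20) = 29
Step 2: Merge H(24) + B(27) = 51
Step 3: Merge G(28) + (F+A)(29) = 57
Step 4: Merge (H+B)(51) + (G+(F+A))(57) = 108
Read each symbol's code off the tree from the root (left child = 0, right child = 1).

Codes:
  G: 10 (length 2)
  F: 110 (length 3)
  H: 00 (length 2)
  A: 111 (length 3)
  B: 01 (length 2)
Average code length: 245/108 = 2.2685 bits/symbol
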